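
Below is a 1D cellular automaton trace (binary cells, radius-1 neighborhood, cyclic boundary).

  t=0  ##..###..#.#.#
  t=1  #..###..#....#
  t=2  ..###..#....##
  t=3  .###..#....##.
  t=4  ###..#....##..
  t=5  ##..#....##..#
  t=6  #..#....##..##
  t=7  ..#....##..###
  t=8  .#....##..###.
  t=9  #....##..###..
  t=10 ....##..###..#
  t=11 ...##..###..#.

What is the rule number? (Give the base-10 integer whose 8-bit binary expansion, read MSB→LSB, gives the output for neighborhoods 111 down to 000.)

138

  [7] ### => #  t=0,i=0
  [6] ##. => .  t=0,i=1
  [5] #.# => .  t=0,i=10
  [4] #.. => .  t=0,i=2
  [3] .## => #  t=0,i=4
  [2] .#. => .  t=0,i=9
  [1] ..# => #  t=0,i=3
  [0] ... => .  t=1,i=10
  bits 10001010 = 138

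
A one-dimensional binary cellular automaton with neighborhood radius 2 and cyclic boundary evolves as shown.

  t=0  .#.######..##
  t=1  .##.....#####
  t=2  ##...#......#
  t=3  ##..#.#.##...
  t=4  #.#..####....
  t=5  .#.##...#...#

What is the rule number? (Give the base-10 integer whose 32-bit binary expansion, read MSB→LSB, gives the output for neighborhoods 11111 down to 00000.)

979922757

  nb #####: next=.  (t=0,i=5, bit31=0)
  nb ####.: next=.  (t=0,i=7, bit30=0)
  nb ###.#: next=#  (t=1,i=12, bit29=1)
  nb ###..: next=#  (t=0,i=8, bit28=1)
  nb ##.##: next=#  (t=1,i=0, bit27=1)
  nb ##.#.: next=.  (t=0,i=0, bit26=0)
  nb ##..#: next=#  (t=0,i=9, bit25=1)
  nb ##...: next=.  (t=1,i=3, bit24=0)
  nb #.###: next=.  (t=0,i=3, bit23=0)
  nb #.##.: next=#  (t=1,i=1, bit22=1)
  nb #.#.#: next=#  (t=0,i=1, bit21=1)
  nb #.#..: next=.  (t=4,i=2, bit20=0)
  nb #..##: next=#  (t=0,i=10, bit19=1)
  nb #..#.: next=.  (t=3,i=3, bit18=0)
  nb #...#: next=.  (t=2,i=3, bit17=0)
  nb #....: next=.  (t=1,i=4, bit16=0)
  nb .####: next=.  (t=0,i=4, bit15=0)
  nb .###.: next=#  (t=2,i=0, bit14=1)
  nb .##.#: next=#  (t=0,i=12, bit13=1)
  nb .##..: next=.  (t=1,i=2, bit12=0)
  nb .#.##: next=#  (t=0,i=2, bit11=1)
  nb .#.#.: next=#  (t=3,i=5, bit10=1)
  nb .#..#: next=#  (t=4,i=3, bit9=1)
  nb .#...: next=#  (t=2,i=6, bit8=1)
  nb ..###: next=.  (t=1,i=8, bit7=0)
  nb ..##.: next=#  (t=0,i=11, bit6=1)
  nb ..#.#: next=.  (t=3,i=4, bit5=0)
  nb ..#..: next=.  (t=2,i=5, bit4=0)
  nb ...##: next=.  (t=1,i=7, bit3=0)
  nb ...#.: next=#  (t=2,i=4, bit2=1)
  nb ....#: next=.  (t=1,i=6, bit1=0)
  nb .....: next=#  (t=1,i=5, bit0=1)
  bits 00111010011010000110111101000101 = 979922757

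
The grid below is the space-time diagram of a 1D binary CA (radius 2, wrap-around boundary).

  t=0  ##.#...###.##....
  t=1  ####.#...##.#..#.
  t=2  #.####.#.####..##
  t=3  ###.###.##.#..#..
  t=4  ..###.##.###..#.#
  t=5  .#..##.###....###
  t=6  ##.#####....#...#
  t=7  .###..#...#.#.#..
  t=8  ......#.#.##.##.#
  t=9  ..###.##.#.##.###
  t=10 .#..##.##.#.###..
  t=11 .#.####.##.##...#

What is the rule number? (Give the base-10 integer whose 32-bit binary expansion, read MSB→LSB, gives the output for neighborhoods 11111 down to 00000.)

  [31] ##### => .  t=6,i=5
  [30] ####. => #  t=1,i=2
  [29] ###.# => #  t=0,i=9
  [28] ###.. => .  t=2,i=12
  [27] ##.## => #  t=0,i=10
  [26] ##.#. => #  t=0,i=2
  [25] ##..# => .  t=2,i=13
  [24] ##... => .  t=0,i=13
  [23] #.### => #  t=1,i=0
  [22] #.##. => .  t=0,i=11
  [21] #.#.# => .  t=2,i=7
  [20] #.#.. => #  t=0,i=3
  [19] #..## => #  t=2,i=14
  [18] #..#. => .  t=1,i=14
  [17] #...# => #  t=0,i=5
  [16] #.... => .  t=0,i=14
  [15] .#### => .  t=1,i=1
  [14] .###. => .  t=0,i=8
  [13] .##.# => #  t=0,i=1
  [12] .##.. => #  t=0,i=12
  [11] .#.## => #  t=1,i=16
  [10] .#.#. => #  t=4,i=15
  [9] .#..# => .  t=1,i=13
  [8] .#... => .  t=0,i=4
  [7] ..### => .  t=0,i=7
  [6] ..##. => #  t=0,i=0
  [5] ..#.# => #  t=1,i=15
  [4] ..#.. => #  t=3,i=14
  [3] ...## => .  t=0,i=6
  [2] ...#. => .  t=6,i=11
  [1] ....# => #  t=0,i=15
  [0] ..... => #  t=8,i=2
  bits 01101100100110100011110001110011 = 1822047347

1822047347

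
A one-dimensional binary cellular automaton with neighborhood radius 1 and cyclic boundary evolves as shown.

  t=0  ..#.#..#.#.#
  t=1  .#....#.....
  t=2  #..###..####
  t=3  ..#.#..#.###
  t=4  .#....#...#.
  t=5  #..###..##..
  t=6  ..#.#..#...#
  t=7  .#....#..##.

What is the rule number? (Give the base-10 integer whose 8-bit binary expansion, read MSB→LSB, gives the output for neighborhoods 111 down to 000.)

  [7] ### => #  t=2,i=4
  [6] ##. => .  t=2,i=0
  [5] #.# => .  t=0,i=3
  [4] #.. => .  t=0,i=0
  [3] .## => .  t=2,i=3
  [2] .#. => .  t=0,i=2
  [1] ..# => #  t=0,i=1
  [0] ... => #  t=1,i=3
  bits 10000011 = 131

131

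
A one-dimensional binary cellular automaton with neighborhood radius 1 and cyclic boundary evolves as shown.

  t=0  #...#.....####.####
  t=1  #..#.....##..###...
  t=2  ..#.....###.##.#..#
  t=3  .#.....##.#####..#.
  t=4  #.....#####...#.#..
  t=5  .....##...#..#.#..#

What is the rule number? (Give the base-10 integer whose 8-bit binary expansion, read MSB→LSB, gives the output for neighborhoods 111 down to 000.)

  [7] ### => .  t=0,i=11
  [6] ##. => #  t=0,i=0
  [5] #.# => #  t=0,i=14
  [4] #.. => .  t=0,i=1
  [3] .## => #  t=0,i=10
  [2] .#. => .  t=0,i=4
  [1] ..# => #  t=0,i=3
  [0] ... => .  t=0,i=2
  bits 01101010 = 106

106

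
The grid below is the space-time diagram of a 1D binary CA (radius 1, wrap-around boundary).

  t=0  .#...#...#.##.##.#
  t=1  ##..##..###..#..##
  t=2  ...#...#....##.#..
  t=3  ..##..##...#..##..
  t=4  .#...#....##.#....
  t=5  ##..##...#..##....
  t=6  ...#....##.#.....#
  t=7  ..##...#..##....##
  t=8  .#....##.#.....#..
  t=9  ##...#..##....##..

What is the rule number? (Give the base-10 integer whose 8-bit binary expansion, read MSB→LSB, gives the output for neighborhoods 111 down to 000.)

  ### -> .   bit 7 = 0  t=1,i=0
  ##. -> .   bit 6 = 0  t=0,i=12
  #.# -> #   bit 5 = 1  t=0,i=0
  #.. -> .   bit 4 = 0  t=0,i=2
  .## -> .   bit 3 = 0  t=0,i=11
  .#. -> #   bit 2 = 1  t=0,i=1
  ..# -> #   bit 1 = 1  t=0,i=4
  ... -> .   bit 0 = 0  t=0,i=3
  bits 00100110 = 38

38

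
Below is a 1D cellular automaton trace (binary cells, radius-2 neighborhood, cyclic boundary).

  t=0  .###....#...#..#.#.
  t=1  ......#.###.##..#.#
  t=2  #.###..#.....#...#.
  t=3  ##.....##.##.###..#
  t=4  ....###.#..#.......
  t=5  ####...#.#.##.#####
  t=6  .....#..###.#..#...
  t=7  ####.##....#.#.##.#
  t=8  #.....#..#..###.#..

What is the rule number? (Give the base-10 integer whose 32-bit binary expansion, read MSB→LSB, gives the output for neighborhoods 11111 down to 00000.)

69386011

  [31] ##### => .  t=5,i=0
  [30] ####. => .  t=5,i=2
  [29] ###.# => .  t=1,i=10
  [28] ###.. => .  t=0,i=3
  [27] ##.## => .  t=1,i=11
  [26] ##.#. => #  t=4,i=7
  [25] ##..# => .  t=1,i=14
  [24] ##... => .  t=0,i=4
  [23] #.### => .  t=1,i=8
  [22] #.##. => .  t=1,i=12
  [21] #.#.# => #  t=2,i=0
  [20] #.#.. => .  t=0,i=17
  [19] #..## => .  t=0,i=0
  [18] #..#. => .  t=0,i=14
  [17] #...# => #  t=0,i=10
  [16] #.... => .  t=0,i=5
  [15] .#### => #  t=5,i=15
  [14] .###. => .  t=0,i=2
  [13] .##.# => #  t=3,i=8
  [12] .##.. => #  t=1,i=13
  [11] .#.## => #  t=1,i=7
  [10] .#.#. => #  t=0,i=16
  [9] .#..# => #  t=0,i=13
  [8] .#... => #  t=0,i=9
  [7] ..### => .  t=0,i=1
  [6] ..##. => .  t=3,i=7
  [5] ..#.# => .  t=0,i=15
  [4] ..#.. => #  t=0,i=8
  [3] ...## => #  t=3,i=6
  [2] ...#. => .  t=0,i=7
  [1] ....# => #  t=0,i=6
  [0] ..... => #  t=1,i=2
  bits 00000100001000101011111100011011 = 69386011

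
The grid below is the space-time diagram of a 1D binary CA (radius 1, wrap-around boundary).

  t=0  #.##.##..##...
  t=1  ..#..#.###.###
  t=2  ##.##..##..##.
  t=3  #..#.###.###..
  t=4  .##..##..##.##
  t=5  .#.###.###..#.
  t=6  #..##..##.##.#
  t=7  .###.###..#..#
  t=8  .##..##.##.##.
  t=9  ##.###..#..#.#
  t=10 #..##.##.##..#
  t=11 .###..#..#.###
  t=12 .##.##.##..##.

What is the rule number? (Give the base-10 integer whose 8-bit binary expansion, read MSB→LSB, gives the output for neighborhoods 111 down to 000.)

  [7] ### => #  t=1,i=8
  [6] ##. => .  t=0,i=3
  [5] #.# => .  t=0,i=1
  [4] #.. => #  t=0,i=7
  [3] .## => #  t=0,i=2
  [2] .#. => .  t=0,i=0
  [1] ..# => #  t=0,i=8
  [0] ... => #  t=0,i=12
  bits 10011011 = 155

155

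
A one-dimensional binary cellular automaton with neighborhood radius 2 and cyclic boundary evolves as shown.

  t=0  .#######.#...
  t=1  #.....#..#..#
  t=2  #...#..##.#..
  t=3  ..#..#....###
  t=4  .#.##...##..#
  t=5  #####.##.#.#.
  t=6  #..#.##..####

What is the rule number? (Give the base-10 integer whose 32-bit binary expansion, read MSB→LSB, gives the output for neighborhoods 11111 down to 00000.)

  #####|.  b31=0 t=0,i=3
  ####.|#  b30=1 t=0,i=6
  ###.#|.  b29=0 t=0,i=7
  ###..|#  b28=1 t=3,i=12
  ##.##|#  b27=1 t=5,i=5
  ##.#.|.  b26=0 t=0,i=8
  ##..#|.  b25=0 t=3,i=0
  ##...|.  b24=0 t=1,i=1
  #.###|#  b23=1 t=5,i=0
  #.##.|#  b22=1 t=4,i=3
  #.#.#|#  b21=1 t=4,i=1
  #.#..|#  b20=1 t=0,i=9
  #..##|.  b19=0 t=1,i=11
  #..#.|#  b18=1 t=1,i=8
  #...#|#  b17=1 t=2,i=2
  #....|.  b16=0 t=0,i=11
  .####|.  b15=0 t=0,i=2
  .###.|.  b14=0 t=3,i=11
  .##.#|.  b13=0 t=2,i=8
  .##..|#  b12=1 t=1,i=0
  .#.##|#  b11=1 t=4,i=2
  .#.#.|#  b10=1 t=4,i=0
  .#..#|#  b9=1 t=1,i=7
  .#...|.  b8=0 t=0,i=10
  ..###|.  b7=0 t=0,i=1
  ..##.|.  b6=0 t=1,i=12
  ..#.#|.  b5=0 t=4,i=12
  ..#..|.  b4=0 t=1,i=6
  ...##|#  b3=1 t=0,i=0
  ...#.|.  b2=0 t=1,i=5
  ....#|#  b1=1 t=0,i=12
  .....|.  b0=0 t=1,i=3
  bits 01011000111101100001111000001010 = 1492524554

1492524554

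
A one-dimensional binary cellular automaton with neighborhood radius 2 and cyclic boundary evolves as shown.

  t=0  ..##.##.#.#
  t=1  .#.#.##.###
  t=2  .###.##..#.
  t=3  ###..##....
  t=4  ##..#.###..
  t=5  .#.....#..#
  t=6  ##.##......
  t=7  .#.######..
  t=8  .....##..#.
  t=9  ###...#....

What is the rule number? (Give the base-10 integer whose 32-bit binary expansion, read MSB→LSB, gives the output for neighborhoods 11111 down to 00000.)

2172220545

  nb #####: next=#  (t=7,i=5, bit31=1)
  nb ####.: next=.  (t=7,i=7, bit30=0)
  nb ###.#: next=.  (t=1,i=10, bit29=0)
  nb ###..: next=.  (t=3,i=2, bit28=0)
  nb ##.##: next=.  (t=0,i=4, bit27=0)
  nb ##.#.: next=.  (t=0,i=7, bit26=0)
  nb ##..#: next=.  (t=2,i=7, bit25=0)
  nb ##...: next=#  (t=3,i=7, bit24=1)
  nb #.###: next=.  (t=1,i=8, bit23=0)
  nb #.##.: next=#  (t=0,i=5, bit22=1)
  nb #.#.#: next=#  (t=0,i=8, bit21=1)
  nb #.#..: next=#  (t=0,i=10, bit20=1)
  nb #..##: next=#  (t=0,i=1, bit19=1)
  nb #..#.: next=.  (t=2,i=8, bit18=0)
  nb #...#: next=.  (t=7,i=10, bit17=0)
  nb #....: next=#  (t=3,i=8, bit16=1)
  nb .####: next=.  (t=7,i=4, bit15=0)
  nb .###.: next=#  (t=1,i=9, bit14=1)
  nb .##.#: next=#  (t=0,i=3, bit13=1)
  nb .##..: next=#  (t=2,i=6, bit12=1)
  nb .#.##: next=.  (t=1,i=4, bit11=0)
  nb .#.#.: next=#  (t=0,i=9, bit10=1)
  nb .#..#: next=.  (t=0,i=0, bit9=0)
  nb .#...: next=.  (t=5,i=2, bit8=0)
  nb ..###: next=#  (t=2,i=1, bit7=1)
  nb ..##.: next=.  (t=0,i=2, bit6=0)
  nb ..#.#: next=.  (t=4,i=4, bit5=0)
  nb ..#..: next=.  (t=2,i=9, bit4=0)
  nb ...##: next=.  (t=3,i=10, bit3=0)
  nb ...#.: next=.  (t=5,i=6, bit2=0)
  nb ....#: next=.  (t=3,i=9, bit1=0)
  nb .....: next=#  (t=5,i=4, bit0=1)
  bits 10000001011110010111010010000001 = 2172220545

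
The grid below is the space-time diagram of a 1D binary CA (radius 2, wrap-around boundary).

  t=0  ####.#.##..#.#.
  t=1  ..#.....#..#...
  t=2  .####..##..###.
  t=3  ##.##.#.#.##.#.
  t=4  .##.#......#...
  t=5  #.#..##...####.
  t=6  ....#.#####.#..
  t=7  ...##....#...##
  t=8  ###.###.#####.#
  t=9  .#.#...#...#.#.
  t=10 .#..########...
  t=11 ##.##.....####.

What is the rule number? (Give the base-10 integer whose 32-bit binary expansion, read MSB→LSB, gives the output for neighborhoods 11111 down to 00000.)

  [31] ##### => .  t=6,i=8
  [30] ####. => #  t=0,i=2
  [29] ###.# => .  t=0,i=3
  [28] ###.. => #  t=2,i=4
  [27] ##.## => #  t=3,i=2
  [26] ##.#. => .  t=0,i=4
  [25] ##..# => .  t=0,i=9
  [24] ##... => #  t=5,i=7
  [23] #.### => .  t=0,i=0
  [22] #.##. => .  t=0,i=7
  [21] #.#.# => .  t=0,i=5
  [20] #.#.. => .  t=4,i=4
  [19] #..## => #  t=2,i=0
  [18] #..#. => .  t=0,i=10
  [17] #...# => #  t=5,i=8
  [16] #.... => #  t=1,i=4
  [15] .#### => .  t=0,i=1
  [14] .###. => .  t=2,i=12
  [13] .##.# => #  t=3,i=1
  [12] .##.. => #  t=0,i=8
  [11] .#.## => .  t=0,i=6
  [10] .#.#. => .  t=0,i=12
  [9] .#..# => .  t=1,i=9
  [8] .#... => #  t=1,i=3
  [7] ..### => #  t=2,i=1
  [6] ..##. => .  t=2,i=7
  [5] ..#.# => #  t=0,i=11
  [4] ..#.. => #  t=1,i=2
  [3] ...## => #  t=4,i=0
  [2] ...#. => #  t=1,i=1
  [1] ....# => .  t=1,i=0
  [0] ..... => .  t=1,i=5
  bits 01011001000010110011000110111100 = 1493905852

1493905852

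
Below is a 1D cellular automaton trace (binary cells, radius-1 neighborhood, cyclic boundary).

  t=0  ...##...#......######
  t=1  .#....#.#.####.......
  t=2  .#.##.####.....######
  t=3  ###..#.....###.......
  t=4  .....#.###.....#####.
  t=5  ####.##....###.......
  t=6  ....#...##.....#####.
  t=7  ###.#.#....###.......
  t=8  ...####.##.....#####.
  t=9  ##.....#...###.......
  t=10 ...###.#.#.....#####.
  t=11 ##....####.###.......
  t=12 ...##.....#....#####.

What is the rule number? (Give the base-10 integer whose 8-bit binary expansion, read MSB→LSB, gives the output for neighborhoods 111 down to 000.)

  [7] ### => .  t=0,i=16
  [6] ##. => .  t=0,i=4
  [5] #.# => #  t=1,i=7
  [4] #.. => .  t=0,i=0
  [3] .## => .  t=0,i=3
  [2] .#. => #  t=0,i=8
  [1] ..# => .  t=0,i=2
  [0] ... => #  t=0,i=1
  bits 00100101 = 37

37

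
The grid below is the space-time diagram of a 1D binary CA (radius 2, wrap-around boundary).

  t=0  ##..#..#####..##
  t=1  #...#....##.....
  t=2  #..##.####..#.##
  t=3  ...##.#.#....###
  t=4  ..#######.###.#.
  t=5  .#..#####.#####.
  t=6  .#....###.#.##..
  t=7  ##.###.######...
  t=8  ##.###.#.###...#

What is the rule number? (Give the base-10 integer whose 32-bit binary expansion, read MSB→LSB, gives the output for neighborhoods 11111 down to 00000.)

3841027166

  nb #####: next=#  (t=0,i=9, bit31=1)
  nb ####.: next=#  (t=0,i=0, bit30=1)
  nb ###.#: next=#  (t=4,i=8, bit29=1)
  nb ###..: next=.  (t=0,i=1, bit28=0)
  nb ##.##: next=.  (t=2,i=5, bit27=0)
  nb ##.#.: next=#  (t=3,i=5, bit26=1)
  nb ##..#: next=.  (t=0,i=2, bit25=0)
  nb ##...: next=.  (t=1,i=11, bit24=0)
  nb #.###: next=#  (t=2,i=6, bit23=1)
  nb #.##.: next=#  (t=6,i=12, bit22=1)
  nb #.#.#: next=#  (t=3,i=6, bit21=1)
  nb #.#..: next=#  (t=3,i=8, bit20=1)
  nb #..##: next=.  (t=0,i=6, bit19=0)
  nb #..#.: next=.  (t=0,i=3, bit18=0)
  nb #...#: next=.  (t=1,i=2, bit17=0)
  nb #....: next=#  (t=1,i=6, bit16=1)
  nb .####: next=.  (t=0,i=8, bit15=0)
  nb .###.: next=#  (t=2,i=15, bit14=1)
  nb .##.#: next=#  (t=2,i=4, bit13=1)
  nb .##..: next=.  (t=1,i=10, bit12=0)
  nb .#.##: next=#  (t=2,i=13, bit11=1)
  nb .#.#.: next=#  (t=3,i=7, bit10=1)
  nb .#..#: next=.  (t=0,i=5, bit9=0)
  nb .#...: next=.  (t=1,i=1, bit8=0)
  nb ..###: next=.  (t=0,i=7, bit7=0)
  nb ..##.: next=#  (t=1,i=9, bit6=1)
  nb ..#.#: next=.  (t=2,i=12, bit5=0)
  nb ..#..: next=#  (t=0,i=4, bit4=1)
  nb ...##: next=#  (t=1,i=8, bit3=1)
  nb ...#.: next=#  (t=1,i=3, bit2=1)
  nb ....#: next=#  (t=1,i=7, bit1=1)
  nb .....: next=.  (t=1,i=13, bit0=0)
  bits 11100100111100010110110001011110 = 3841027166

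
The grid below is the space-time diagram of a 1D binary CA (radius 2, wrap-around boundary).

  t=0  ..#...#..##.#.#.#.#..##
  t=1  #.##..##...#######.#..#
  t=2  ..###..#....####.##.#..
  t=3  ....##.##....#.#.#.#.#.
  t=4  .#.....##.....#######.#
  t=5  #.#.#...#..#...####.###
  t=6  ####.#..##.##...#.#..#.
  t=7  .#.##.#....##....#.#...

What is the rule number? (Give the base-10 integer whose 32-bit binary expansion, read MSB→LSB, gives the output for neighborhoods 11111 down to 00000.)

3059783441

  #####|#  b31=1 t=1,i=13
  ####.|.  b30=0 t=1,i=16
  ###.#|#  b29=1 t=1,i=17
  ###..|#  b28=1 t=2,i=4
  ##.##|.  b27=0 t=1,i=1
  ##.#.|#  b26=1 t=0,i=11
  ##..#|#  b25=1 t=0,i=0
  ##...|.  b24=0 t=1,i=8
  #.###|.  b23=0 t=5,i=20
  #.##.|#  b22=1 t=1,i=2
  #.#.#|#  b21=1 t=0,i=12
  #.#..|.  b20=0 t=0,i=18
  #..##|.  b19=0 t=0,i=8
  #..#.|.  b18=0 t=0,i=1
  #...#|.  b17=0 t=0,i=4
  #....|.  b16=0 t=2,i=9
  .####|#  b15=1 t=1,i=12
  .###.|.  b14=0 t=2,i=3
  .##.#|.  b13=0 t=0,i=10
  .##..|#  b12=1 t=0,i=22
  .#.##|.  b11=0 t=6,i=22
  .#.#.|#  b10=1 t=0,i=13
  .#..#|#  b9=1 t=0,i=7
  .#...|#  b8=1 t=0,i=3
  ..###|.  b7=0 t=1,i=11
  ..##.|.  b6=0 t=0,i=9
  ..#.#|.  b5=0 t=3,i=13
  ..#..|#  b4=1 t=0,i=2
  ...##|.  b3=0 t=1,i=10
  ...#.|.  b2=0 t=0,i=5
  ....#|.  b1=0 t=2,i=0
  .....|#  b0=1 t=3,i=1
  bits 10110110011000001001011100010001 = 3059783441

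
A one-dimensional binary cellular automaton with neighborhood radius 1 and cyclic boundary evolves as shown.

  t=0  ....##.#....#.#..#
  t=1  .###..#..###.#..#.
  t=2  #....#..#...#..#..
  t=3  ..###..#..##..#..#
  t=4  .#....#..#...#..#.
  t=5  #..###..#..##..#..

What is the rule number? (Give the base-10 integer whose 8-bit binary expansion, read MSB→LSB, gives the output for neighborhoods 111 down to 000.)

35

  [7] ### => .  t=1,i=2
  [6] ##. => .  t=0,i=5
  [5] #.# => #  t=0,i=6
  [4] #.. => .  t=0,i=0
  [3] .## => .  t=0,i=4
  [2] .#. => .  t=0,i=7
  [1] ..# => #  t=0,i=3
  [0] ... => #  t=0,i=1
  bits 00100011 = 35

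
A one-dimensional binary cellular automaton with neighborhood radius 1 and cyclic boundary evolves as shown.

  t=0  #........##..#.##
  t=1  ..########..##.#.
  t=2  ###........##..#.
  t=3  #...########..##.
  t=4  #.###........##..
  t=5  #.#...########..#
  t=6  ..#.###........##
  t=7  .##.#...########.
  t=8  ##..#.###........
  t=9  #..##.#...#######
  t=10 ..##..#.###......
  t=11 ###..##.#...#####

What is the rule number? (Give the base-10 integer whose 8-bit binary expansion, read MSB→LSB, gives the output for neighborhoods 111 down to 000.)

  ###|.  b7=0 t=0,i=16
  ##.|.  b6=0 t=0,i=0
  #.#|.  b5=0 t=0,i=14
  #..|.  b4=0 t=0,i=1
  .##|#  b3=1 t=0,i=9
  .#.|#  b2=1 t=0,i=13
  ..#|#  b1=1 t=0,i=8
  ...|#  b0=1 t=0,i=2
  bits 00001111 = 15

15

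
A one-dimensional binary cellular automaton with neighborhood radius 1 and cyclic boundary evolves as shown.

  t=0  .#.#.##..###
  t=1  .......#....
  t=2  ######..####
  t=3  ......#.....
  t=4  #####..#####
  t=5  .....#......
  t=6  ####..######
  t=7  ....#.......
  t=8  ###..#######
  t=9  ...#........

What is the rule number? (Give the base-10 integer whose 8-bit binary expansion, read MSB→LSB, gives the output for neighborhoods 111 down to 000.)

17

  [7] ### => .  t=0,i=10
  [6] ##. => .  t=0,i=6
  [5] #.# => .  t=0,i=0
  [4] #.. => #  t=0,i=7
  [3] .## => .  t=0,i=5
  [2] .#. => .  t=0,i=1
  [1] ..# => .  t=0,i=8
  [0] ... => #  t=1,i=0
  bits 00010001 = 17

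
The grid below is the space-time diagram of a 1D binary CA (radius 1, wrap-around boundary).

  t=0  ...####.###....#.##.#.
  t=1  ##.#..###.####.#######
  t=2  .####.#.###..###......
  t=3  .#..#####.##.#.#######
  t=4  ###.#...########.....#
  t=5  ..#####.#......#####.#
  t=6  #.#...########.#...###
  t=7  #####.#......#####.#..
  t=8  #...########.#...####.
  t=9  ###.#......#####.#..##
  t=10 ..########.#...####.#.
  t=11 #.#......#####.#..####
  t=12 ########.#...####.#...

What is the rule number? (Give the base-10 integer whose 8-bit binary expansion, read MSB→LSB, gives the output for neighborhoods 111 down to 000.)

  ### -> .   bit 7 = 0  t=0,i=4
  ##. -> #   bit 6 = 1  t=0,i=6
  #.# -> #   bit 5 = 1  t=0,i=7
  #.. -> #   bit 4 = 1  t=0,i=11
  .## -> #   bit 3 = 1  t=0,i=3
  .#. -> #   bit 2 = 1  t=0,i=15
  ..# -> .   bit 1 = 0  t=0,i=2
  ... -> #   bit 0 = 1  t=0,i=0
  bits 01111101 = 125

125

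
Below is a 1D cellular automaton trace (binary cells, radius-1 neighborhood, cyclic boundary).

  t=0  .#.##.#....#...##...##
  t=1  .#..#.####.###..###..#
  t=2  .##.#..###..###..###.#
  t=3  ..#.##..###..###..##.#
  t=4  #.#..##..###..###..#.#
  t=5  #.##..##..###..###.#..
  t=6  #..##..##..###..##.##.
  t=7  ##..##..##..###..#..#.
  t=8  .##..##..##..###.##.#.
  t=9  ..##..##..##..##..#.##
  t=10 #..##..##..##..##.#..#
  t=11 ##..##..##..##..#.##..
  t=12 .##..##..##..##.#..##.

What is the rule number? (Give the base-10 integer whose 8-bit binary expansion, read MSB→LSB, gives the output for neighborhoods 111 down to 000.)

213

  [7] ### => #  t=1,i=7
  [6] ##. => #  t=0,i=4
  [5] #.# => .  t=0,i=0
  [4] #.. => #  t=0,i=7
  [3] .## => .  t=0,i=3
  [2] .#. => #  t=0,i=1
  [1] ..# => .  t=0,i=10
  [0] ... => #  t=0,i=8
  bits 11010101 = 213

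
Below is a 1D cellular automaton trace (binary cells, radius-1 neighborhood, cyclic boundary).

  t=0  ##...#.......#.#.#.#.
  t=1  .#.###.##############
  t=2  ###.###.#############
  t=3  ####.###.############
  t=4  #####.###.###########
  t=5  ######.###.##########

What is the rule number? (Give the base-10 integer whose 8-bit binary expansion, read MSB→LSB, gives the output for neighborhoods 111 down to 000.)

  [7] ### => #  t=1,i=4
  [6] ##. => #  t=0,i=1
  [5] #.# => #  t=0,i=14
  [4] #.. => .  t=0,i=2
  [3] .## => .  t=0,i=0
  [2] .#. => #  t=0,i=5
  [1] ..# => #  t=0,i=4
  [0] ... => #  t=0,i=3
  bits 11100111 = 231

231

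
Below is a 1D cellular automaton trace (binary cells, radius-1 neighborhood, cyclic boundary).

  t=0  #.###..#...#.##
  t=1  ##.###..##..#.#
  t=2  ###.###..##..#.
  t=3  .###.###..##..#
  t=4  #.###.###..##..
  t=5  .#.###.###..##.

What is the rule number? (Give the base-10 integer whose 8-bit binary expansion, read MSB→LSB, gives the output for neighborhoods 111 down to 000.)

241

  ###|#  b7=1 t=0,i=3
  ##.|#  b6=1 t=0,i=0
  #.#|#  b5=1 t=0,i=1
  #..|#  b4=1 t=0,i=5
  .##|.  b3=0 t=0,i=2
  .#.|.  b2=0 t=0,i=7
  ..#|.  b1=0 t=0,i=6
  ...|#  b0=1 t=0,i=9
  bits 11110001 = 241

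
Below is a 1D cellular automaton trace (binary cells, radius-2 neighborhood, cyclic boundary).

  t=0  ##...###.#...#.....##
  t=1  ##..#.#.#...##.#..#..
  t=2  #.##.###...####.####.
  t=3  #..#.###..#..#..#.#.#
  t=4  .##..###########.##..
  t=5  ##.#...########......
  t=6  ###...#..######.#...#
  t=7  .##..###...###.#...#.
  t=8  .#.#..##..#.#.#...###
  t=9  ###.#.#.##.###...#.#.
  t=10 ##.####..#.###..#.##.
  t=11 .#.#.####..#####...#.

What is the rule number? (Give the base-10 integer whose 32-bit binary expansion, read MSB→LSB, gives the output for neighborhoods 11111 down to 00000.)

3601163868

  #####|#  b31=1 t=4,i=7
  ####.|#  b30=1 t=0,i=0
  ###.#|.  b29=0 t=0,i=7
  ###..|#  b28=1 t=0,i=1
  ##.##|.  b27=0 t=2,i=4
  ##.#.|#  b26=1 t=0,i=8
  ##..#|#  b25=1 t=1,i=2
  ##...|.  b24=0 t=0,i=2
  #.###|#  b23=1 t=2,i=5
  #.##.|.  b22=0 t=2,i=2
  #.#.#|#  b21=1 t=1,i=6
  #.#..|.  b20=0 t=0,i=9
  #..##|.  b19=0 t=1,i=20
  #..#.|#  b18=1 t=1,i=3
  #...#|.  b17=0 t=0,i=3
  #....|#  b16=1 t=0,i=15
  .####|.  b15=0 t=0,i=20
  .###.|#  b14=1 t=0,i=6
  .##.#|#  b13=1 t=1,i=13
  .##..|.  b12=0 t=1,i=1
  .#.##|.  b11=0 t=2,i=1
  .#.#.|#  b10=1 t=1,i=5
  .#..#|#  b9=1 t=1,i=16
  .#...|.  b8=0 t=0,i=10
  ..###|.  b7=0 t=0,i=5
  ..##.|#  b6=1 t=1,i=0
  ..#.#|.  b5=0 t=1,i=4
  ..#..|#  b4=1 t=0,i=13
  ...##|#  b3=1 t=0,i=4
  ...#.|#  b2=1 t=0,i=12
  ....#|.  b1=0 t=0,i=17
  .....|.  b0=0 t=0,i=16
  bits 11010110101001010110011001011100 = 3601163868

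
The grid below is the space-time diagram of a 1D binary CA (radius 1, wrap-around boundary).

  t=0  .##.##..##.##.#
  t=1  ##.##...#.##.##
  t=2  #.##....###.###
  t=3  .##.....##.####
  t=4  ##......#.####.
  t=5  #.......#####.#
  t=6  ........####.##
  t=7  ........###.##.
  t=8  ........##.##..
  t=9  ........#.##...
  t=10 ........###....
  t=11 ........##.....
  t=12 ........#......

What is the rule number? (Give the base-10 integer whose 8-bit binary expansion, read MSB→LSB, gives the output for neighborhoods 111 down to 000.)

  [7] ### => #  t=1,i=0
  [6] ##. => .  t=0,i=2
  [5] #.# => #  t=0,i=0
  [4] #.. => .  t=0,i=6
  [3] .## => #  t=0,i=1
  [2] .#. => #  t=0,i=14
  [1] ..# => .  t=0,i=7
  [0] ... => .  t=1,i=6
  bits 10101100 = 172

172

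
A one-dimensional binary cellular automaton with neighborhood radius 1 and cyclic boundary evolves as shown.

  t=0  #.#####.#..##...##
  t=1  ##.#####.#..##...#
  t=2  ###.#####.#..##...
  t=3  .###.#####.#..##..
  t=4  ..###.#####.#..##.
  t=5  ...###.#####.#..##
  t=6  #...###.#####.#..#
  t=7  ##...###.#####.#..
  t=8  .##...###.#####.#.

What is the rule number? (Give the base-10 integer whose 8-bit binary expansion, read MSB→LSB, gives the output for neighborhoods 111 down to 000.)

240

  ###|#  b7=1 t=0,i=3
  ##.|#  b6=1 t=0,i=0
  #.#|#  b5=1 t=0,i=1
  #..|#  b4=1 t=0,i=9
  .##|.  b3=0 t=0,i=2
  .#.|.  b2=0 t=0,i=8
  ..#|.  b1=0 t=0,i=10
  ...|.  b0=0 t=0,i=14
  bits 11110000 = 240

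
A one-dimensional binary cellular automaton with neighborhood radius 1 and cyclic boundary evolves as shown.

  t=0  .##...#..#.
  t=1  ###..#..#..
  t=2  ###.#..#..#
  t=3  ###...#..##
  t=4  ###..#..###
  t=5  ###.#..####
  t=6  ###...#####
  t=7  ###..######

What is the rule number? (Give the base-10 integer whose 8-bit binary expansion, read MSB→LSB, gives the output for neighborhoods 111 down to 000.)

  nb ###: next=#  (t=1,i=1, bit7=1)
  nb ##.: next=#  (t=0,i=2, bit6=1)
  nb #.#: next=.  (t=2,i=3, bit5=0)
  nb #..: next=.  (t=0,i=3, bit4=0)
  nb .##: next=#  (t=0,i=1, bit3=1)
  nb .#.: next=.  (t=0,i=6, bit2=0)
  nb ..#: next=#  (t=0,i=0, bit1=1)
  nb ...: next=.  (t=0,i=4, bit0=0)
  bits 11001010 = 202

202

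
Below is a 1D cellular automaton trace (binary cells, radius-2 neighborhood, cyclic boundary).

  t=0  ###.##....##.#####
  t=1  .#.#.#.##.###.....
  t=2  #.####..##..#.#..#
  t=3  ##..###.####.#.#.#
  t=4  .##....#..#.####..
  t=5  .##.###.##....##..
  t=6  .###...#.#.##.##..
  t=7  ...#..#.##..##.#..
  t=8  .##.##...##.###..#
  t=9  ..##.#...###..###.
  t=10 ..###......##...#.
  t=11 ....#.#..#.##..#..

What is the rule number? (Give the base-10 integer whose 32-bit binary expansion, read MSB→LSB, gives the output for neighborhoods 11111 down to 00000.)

1579497030

  nb #####: next=.  (t=0,i=0, bit31=0)
  nb ####.: next=#  (t=0,i=1, bit30=1)
  nb ###.#: next=.  (t=0,i=2, bit29=0)
  nb ###..: next=#  (t=1,i=12, bit28=1)
  nb ##.##: next=#  (t=0,i=3, bit27=1)
  nb ##.#.: next=#  (t=3,i=12, bit26=1)
  nb ##..#: next=#  (t=2,i=6, bit25=1)
  nb ##...: next=.  (t=0,i=6, bit24=0)
  nb #.###: next=.  (t=0,i=13, bit23=0)
  nb #.##.: next=.  (t=0,i=4, bit22=0)
  nb #.#.#: next=#  (t=1,i=3, bit21=1)
  nb #.#..: next=.  (t=2,i=14, bit20=0)
  nb #..##: next=.  (t=2,i=7, bit19=0)
  nb #..#.: next=#  (t=2,i=11, bit18=1)
  nb #...#: next=.  (t=4,i=17, bit17=0)
  nb #....: next=#  (t=0,i=7, bit16=1)
  nb .####: next=.  (t=0,i=14, bit15=0)
  nb .###.: next=.  (t=1,i=11, bit14=0)
  nb .##.#: next=#  (t=0,i=11, bit13=1)
  nb .##..: next=#  (t=0,i=5, bit12=1)
  nb .#.##: next=.  (t=1,i=6, bit11=0)
  nb .#.#.: next=#  (t=1,i=2, bit10=1)
  nb .#..#: next=#  (t=2,i=15, bit9=1)
  nb .#...: next=.  (t=7,i=16, bit8=0)
  nb ..###: next=.  (t=3,i=4, bit7=0)
  nb ..##.: next=#  (t=0,i=10, bit6=1)
  nb ..#.#: next=.  (t=1,i=1, bit5=0)
  nb ..#..: next=.  (t=4,i=7, bit4=0)
  nb ...##: next=.  (t=0,i=9, bit3=0)
  nb ...#.: next=#  (t=1,i=0, bit2=1)
  nb ....#: next=#  (t=0,i=8, bit1=1)
  nb .....: next=.  (t=1,i=15, bit0=0)
  bits 01011110001001010011011001000110 = 1579497030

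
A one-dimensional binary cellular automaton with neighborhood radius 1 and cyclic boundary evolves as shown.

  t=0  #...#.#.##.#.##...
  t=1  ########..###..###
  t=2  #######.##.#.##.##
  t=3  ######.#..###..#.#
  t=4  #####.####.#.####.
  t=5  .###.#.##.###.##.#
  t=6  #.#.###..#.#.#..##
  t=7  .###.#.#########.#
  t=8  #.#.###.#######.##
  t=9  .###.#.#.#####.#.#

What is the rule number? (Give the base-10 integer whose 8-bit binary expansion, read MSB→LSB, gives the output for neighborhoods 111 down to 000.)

  nb ###: next=#  (t=1,i=0, bit7=1)
  nb ##.: next=.  (t=0,i=9, bit6=0)
  nb #.#: next=#  (t=0,i=5, bit5=1)
  nb #..: next=#  (t=0,i=1, bit4=1)
  nb .##: next=.  (t=0,i=8, bit3=0)
  nb .#.: next=#  (t=0,i=0, bit2=1)
  nb ..#: next=#  (t=0,i=3, bit1=1)
  nb ...: next=#  (t=0,i=2, bit0=1)
  bits 10110111 = 183

183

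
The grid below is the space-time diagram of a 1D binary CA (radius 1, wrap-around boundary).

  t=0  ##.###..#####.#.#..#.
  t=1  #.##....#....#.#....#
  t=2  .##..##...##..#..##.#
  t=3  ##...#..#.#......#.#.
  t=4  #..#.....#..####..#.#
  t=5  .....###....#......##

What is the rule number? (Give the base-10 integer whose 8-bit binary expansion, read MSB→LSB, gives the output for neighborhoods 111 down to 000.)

41

  ### -> .   bit 7 = 0  t=0,i=4
  ##. -> .   bit 6 = 0  t=0,i=1
  #.# -> #   bit 5 = 1  t=0,i=2
  #.. -> .   bit 4 = 0  t=0,i=6
  .## -> #   bit 3 = 1  t=0,i=0
  .#. -> .   bit 2 = 0  t=0,i=14
  ..# -> .   bit 1 = 0  t=0,i=7
  ... -> #   bit 0 = 1  t=1,i=5
  bits 00101001 = 41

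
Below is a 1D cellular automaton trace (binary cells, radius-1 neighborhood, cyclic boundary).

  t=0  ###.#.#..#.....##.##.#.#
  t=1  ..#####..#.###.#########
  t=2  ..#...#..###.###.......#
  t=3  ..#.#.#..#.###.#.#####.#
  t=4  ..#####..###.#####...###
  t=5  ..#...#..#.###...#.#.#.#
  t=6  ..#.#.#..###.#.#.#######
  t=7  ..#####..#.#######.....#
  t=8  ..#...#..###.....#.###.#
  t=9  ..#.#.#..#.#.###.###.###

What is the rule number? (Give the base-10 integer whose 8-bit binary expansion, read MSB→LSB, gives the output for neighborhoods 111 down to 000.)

109

  nb ###: next=.  (t=0,i=0, bit7=0)
  nb ##.: next=#  (t=0,i=2, bit6=1)
  nb #.#: next=#  (t=0,i=3, bit5=1)
  nb #..: next=.  (t=0,i=7, bit4=0)
  nb .##: next=#  (t=0,i=15, bit3=1)
  nb .#.: next=#  (t=0,i=4, bit2=1)
  nb ..#: next=.  (t=0,i=8, bit1=0)
  nb ...: next=#  (t=0,i=11, bit0=1)
  bits 01101101 = 109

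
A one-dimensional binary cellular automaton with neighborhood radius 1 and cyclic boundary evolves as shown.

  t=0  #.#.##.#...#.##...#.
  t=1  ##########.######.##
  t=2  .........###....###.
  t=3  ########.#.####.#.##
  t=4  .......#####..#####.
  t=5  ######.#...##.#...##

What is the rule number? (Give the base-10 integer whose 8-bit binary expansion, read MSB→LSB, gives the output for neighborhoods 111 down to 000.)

  ###|.  b7=0 t=1,i=0
  ##.|#  b6=1 t=0,i=5
  #.#|#  b5=1 t=0,i=1
  #..|#  b4=1 t=0,i=8
  .##|#  b3=1 t=0,i=4
  .#.|#  b2=1 t=0,i=0
  ..#|.  b1=0 t=0,i=10
  ...|#  b0=1 t=0,i=9
  bits 01111101 = 125

125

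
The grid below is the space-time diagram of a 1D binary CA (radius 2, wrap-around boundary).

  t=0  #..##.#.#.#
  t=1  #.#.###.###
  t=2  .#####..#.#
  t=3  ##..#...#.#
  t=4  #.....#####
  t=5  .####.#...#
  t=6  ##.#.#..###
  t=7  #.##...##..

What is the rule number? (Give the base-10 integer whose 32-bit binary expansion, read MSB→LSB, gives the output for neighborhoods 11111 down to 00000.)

  [31] ##### => .  t=2,i=3
  [30] ####. => #  t=1,i=10
  [29] ###.# => .  t=1,i=0
  [28] ###.. => .  t=2,i=5
  [27] ##.## => .  t=1,i=7
  [26] ##.#. => #  t=0,i=5
  [25] ##..# => .  t=0,i=1
  [24] ##... => #  t=4,i=1
  [23] #.### => #  t=1,i=4
  [22] #.##. => #  t=0,i=10
  [21] #.#.# => #  t=0,i=6
  [20] #.#.. => .  t=5,i=6
  [19] #..## => #  t=0,i=2
  [18] #..#. => .  t=2,i=7
  [17] #...# => #  t=3,i=6
  [16] #.... => #  t=4,i=2
  [15] .#### => .  t=1,i=9
  [14] .###. => #  t=1,i=5
  [13] .##.# => #  t=0,i=4
  [12] .##.. => #  t=0,i=0
  [11] .#.## => #  t=0,i=9
  [10] .#.#. => .  t=0,i=7
  [9] .#..# => .  t=6,i=6
  [8] .#... => .  t=3,i=5
  [7] ..### => #  t=4,i=6
  [6] ..##. => .  t=0,i=3
  [5] ..#.# => #  t=2,i=8
  [4] ..#.. => .  t=3,i=4
  [3] ...## => .  t=4,i=5
  [2] ...#. => #  t=3,i=7
  [1] ....# => #  t=4,i=4
  [0] ..... => #  t=4,i=3
  bits 01000101111010110111100010100111 = 1173059751

1173059751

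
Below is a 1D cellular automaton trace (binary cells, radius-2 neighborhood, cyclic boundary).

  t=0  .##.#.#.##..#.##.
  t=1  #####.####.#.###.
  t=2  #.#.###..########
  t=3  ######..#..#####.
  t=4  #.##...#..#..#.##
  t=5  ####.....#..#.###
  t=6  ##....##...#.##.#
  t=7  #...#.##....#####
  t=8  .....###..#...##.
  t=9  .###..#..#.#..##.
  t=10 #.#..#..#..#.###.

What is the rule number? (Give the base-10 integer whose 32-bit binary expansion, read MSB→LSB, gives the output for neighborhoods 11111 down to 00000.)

  [31] ##### => #  t=1,i=2
  [30] ####. => .  t=1,i=3
  [29] ###.# => #  t=1,i=4
  [28] ###.. => .  t=2,i=6
  [27] ##.## => #  t=1,i=5
  [26] ##.#. => #  t=0,i=3
  [25] ##..# => .  t=0,i=10
  [24] ##... => .  t=4,i=4
  [23] #.### => #  t=1,i=0
  [22] #.##. => #  t=0,i=8
  [21] #.#.# => #  t=0,i=4
  [20] #.#.. => #  t=9,i=11
  [19] #..## => #  t=0,i=0
  [18] #..#. => #  t=0,i=11
  [17] #...# => .  t=4,i=5
  [16] #.... => .  t=5,i=5
  [15] .#### => .  t=1,i=1
  [14] .###. => #  t=1,i=14
  [13] .##.# => #  t=0,i=2
  [12] .##.. => #  t=0,i=9
  [11] .#.## => #  t=0,i=7
  [10] .#.#. => .  t=0,i=5
  [9] .#..# => .  t=3,i=9
  [8] .#... => #  t=8,i=11
  [7] ..### => .  t=2,i=9
  [6] ..##. => #  t=0,i=1
  [5] ..#.# => .  t=0,i=12
  [4] ..#.. => .  t=3,i=8
  [3] ...## => .  t=6,i=5
  [2] ...#. => .  t=4,i=6
  [1] ....# => #  t=5,i=7
  [0] ..... => #  t=5,i=6
  bits 10101100111111000111100101000011 = 2902227267

2902227267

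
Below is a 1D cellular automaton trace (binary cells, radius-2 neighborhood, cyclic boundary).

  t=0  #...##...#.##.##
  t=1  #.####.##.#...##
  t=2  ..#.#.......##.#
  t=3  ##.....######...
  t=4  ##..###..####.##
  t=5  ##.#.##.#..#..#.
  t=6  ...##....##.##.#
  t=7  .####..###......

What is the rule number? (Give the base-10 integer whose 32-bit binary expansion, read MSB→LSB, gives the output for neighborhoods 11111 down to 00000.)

3501087311

  [31] ##### => #  t=3,i=9
  [30] ####. => #  t=1,i=4
  [29] ###.# => .  t=1,i=0
  [28] ###.. => #  t=0,i=0
  [27] ##.## => .  t=0,i=13
  [26] ##.#. => .  t=1,i=9
  [25] ##..# => .  t=4,i=2
  [24] ##... => .  t=0,i=1
  [23] #.### => #  t=0,i=14
  [22] #.##. => .  t=0,i=11
  [21] #.#.# => #  t=5,i=3
  [20] #.#.. => .  t=1,i=10
  [19] #..## => #  t=4,i=3
  [18] #..#. => #  t=2,i=1
  [17] #...# => #  t=0,i=2
  [16] #.... => .  t=2,i=6
  [15] .#### => .  t=1,i=3
  [14] .###. => #  t=0,i=15
  [13] .##.# => .  t=0,i=12
  [12] .##.. => #  t=0,i=5
  [11] .#.## => #  t=0,i=10
  [10] .#.#. => .  t=2,i=3
  [9] .#..# => #  t=2,i=0
  [8] .#... => .  t=1,i=11
  [7] ..### => .  t=1,i=14
  [6] ..##. => #  t=0,i=4
  [5] ..#.# => .  t=0,i=9
  [4] ..#.. => .  t=5,i=11
  [3] ...## => #  t=0,i=3
  [2] ...#. => #  t=0,i=8
  [1] ....# => #  t=2,i=10
  [0] ..... => #  t=2,i=7
  bits 11010000101011100101101001001111 = 3501087311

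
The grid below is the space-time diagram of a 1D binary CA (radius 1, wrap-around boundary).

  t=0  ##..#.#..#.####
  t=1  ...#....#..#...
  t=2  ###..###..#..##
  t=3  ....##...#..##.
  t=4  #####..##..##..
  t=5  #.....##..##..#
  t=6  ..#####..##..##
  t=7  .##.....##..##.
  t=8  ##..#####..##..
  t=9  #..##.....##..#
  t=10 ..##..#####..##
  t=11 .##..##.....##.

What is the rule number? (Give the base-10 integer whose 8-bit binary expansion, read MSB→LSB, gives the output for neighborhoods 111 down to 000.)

11

  ### -> .   bit 7 = 0  t=0,i=0
  ##. -> .   bit 6 = 0  t=0,i=1
  #.# -> .   bit 5 = 0  t=0,i=5
  #.. -> .   bit 4 = 0  t=0,i=2
  .## -> #   bit 3 = 1  t=0,i=11
  .#. -> .   bit 2 = 0  t=0,i=4
  ..# -> #   bit 1 = 1  t=0,i=3
  ... -> #   bit 0 = 1  t=1,i=0
  bits 00001011 = 11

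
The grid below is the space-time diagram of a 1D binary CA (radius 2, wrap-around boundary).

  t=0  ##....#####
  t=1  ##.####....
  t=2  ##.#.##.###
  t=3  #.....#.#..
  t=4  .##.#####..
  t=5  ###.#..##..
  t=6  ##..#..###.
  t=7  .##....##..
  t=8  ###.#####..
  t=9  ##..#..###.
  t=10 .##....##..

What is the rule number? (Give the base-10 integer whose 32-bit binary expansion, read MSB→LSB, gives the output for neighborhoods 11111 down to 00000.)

  ##### -> .   bit 31 = 0  t=0,i=8
  ####. -> #   bit 30 = 1  t=0,i=0
  ###.# -> .   bit 29 = 0  t=2,i=1
  ###.. -> #   bit 28 = 1  t=0,i=1
  ##.## -> .   bit 27 = 0  t=1,i=2
  ##.#. -> .   bit 26 = 0  t=2,i=2
  ##..# -> #   bit 25 = 1  t=5,i=9
  ##... -> .   bit 24 = 0  t=0,i=2
  #.### -> #   bit 23 = 1  t=1,i=3
  #.##. -> .   bit 22 = 0  t=2,i=5
  #.#.# -> .   bit 21 = 0  t=2,i=3
  #.#.. -> #   bit 20 = 1  t=3,i=8
  #..## -> .   bit 19 = 0  t=5,i=6
  #..#. -> .   bit 18 = 0  t=3,i=10
  #...# -> .   bit 17 = 0  t=4,i=10
  #.... -> #   bit 16 = 1  t=0,i=3
  .#### -> .   bit 15 = 0  t=0,i=7
  .###. -> #   bit 14 = 1  t=5,i=1
  .##.# -> #   bit 13 = 1  t=1,i=1
  .##.. -> #   bit 12 = 1  t=5,i=8
  .#.## -> .   bit 11 = 0  t=2,i=4
  .#.#. -> #   bit 10 = 1  t=3,i=7
  .#..# -> .   bit 9 = 0  t=3,i=9
  .#... -> #   bit 8 = 1  t=3,i=1
  ..### -> #   bit 7 = 1  t=0,i=6
  ..##. -> #   bit 6 = 1  t=1,i=0
  ..#.# -> #   bit 5 = 1  t=3,i=6
  ..#.. -> .   bit 4 = 0  t=3,i=0
  ...## -> #   bit 3 = 1  t=0,i=5
  ...#. -> #   bit 2 = 1  t=3,i=5
  ....# -> #   bit 1 = 1  t=0,i=4
  ..... -> .   bit 0 = 0  t=3,i=3
  bits 01010010100100010111010111101110 = 1385264622

1385264622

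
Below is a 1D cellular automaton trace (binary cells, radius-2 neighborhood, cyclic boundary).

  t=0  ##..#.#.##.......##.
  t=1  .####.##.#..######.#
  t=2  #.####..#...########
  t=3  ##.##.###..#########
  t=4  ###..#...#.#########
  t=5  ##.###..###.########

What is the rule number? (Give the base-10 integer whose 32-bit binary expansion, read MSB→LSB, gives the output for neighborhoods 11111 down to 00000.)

3995375871

  ##### -> #   bit 31 = 1  t=1,i=14
  ####. -> #   bit 30 = 1  t=1,i=3
  ###.# -> #   bit 29 = 1  t=1,i=4
  ###.. -> .   bit 28 = 0  t=2,i=5
  ##.## -> #   bit 27 = 1  t=0,i=19
  ##.#. -> #   bit 26 = 1  t=1,i=8
  ##..# -> #   bit 25 = 1  t=0,i=2
  ##... -> .   bit 24 = 0  t=0,i=10
  #.### -> .   bit 23 = 0  t=1,i=1
  #.##. -> .   bit 22 = 0  t=0,i=0
  #.#.# -> #   bit 21 = 1  t=0,i=6
  #.#.. -> .   bit 20 = 0  t=1,i=9
  #..## -> .   bit 19 = 0  t=1,i=11
  #..#. -> #   bit 18 = 1  t=0,i=3
  #...# -> .   bit 17 = 0  t=2,i=10
  #.... -> .   bit 16 = 0  t=0,i=11
  .#### -> #   bit 15 = 1  t=1,i=2
  .###. -> .   bit 14 = 0  t=3,i=7
  .##.# -> .   bit 13 = 0  t=0,i=18
  .##.. -> #   bit 12 = 1  t=0,i=1
  .#.## -> #   bit 11 = 1  t=0,i=7
  .#.#. -> .   bit 10 = 0  t=0,i=5
  .#..# -> .   bit 9 = 0  t=1,i=10
  .#... -> .   bit 8 = 0  t=2,i=9
  ..### -> #   bit 7 = 1  t=1,i=12
  ..##. -> #   bit 6 = 1  t=0,i=17
  ..#.# -> #   bit 5 = 1  t=0,i=4
  ..#.. -> #   bit 4 = 1  t=2,i=8
  ...## -> #   bit 3 = 1  t=0,i=16
  ...#. -> #   bit 2 = 1  t=4,i=8
  ....# -> #   bit 1 = 1  t=0,i=15
  ..... -> #   bit 0 = 1  t=0,i=12
  bits 11101110001001001001100011111111 = 3995375871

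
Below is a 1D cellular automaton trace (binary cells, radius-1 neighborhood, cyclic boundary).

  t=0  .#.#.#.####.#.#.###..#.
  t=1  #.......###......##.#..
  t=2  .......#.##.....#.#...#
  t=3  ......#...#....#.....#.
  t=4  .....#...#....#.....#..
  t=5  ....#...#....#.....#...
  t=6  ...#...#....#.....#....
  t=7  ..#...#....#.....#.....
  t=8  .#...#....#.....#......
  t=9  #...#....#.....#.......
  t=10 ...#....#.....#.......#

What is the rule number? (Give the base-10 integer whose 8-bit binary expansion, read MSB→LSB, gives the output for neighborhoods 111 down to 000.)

  [7] ### => #  t=0,i=8
  [6] ##. => #  t=0,i=10
  [5] #.# => .  t=0,i=2
  [4] #.. => .  t=0,i=19
  [3] .## => .  t=0,i=7
  [2] .#. => .  t=0,i=1
  [1] ..# => #  t=0,i=0
  [0] ... => .  t=1,i=2
  bits 11000010 = 194

194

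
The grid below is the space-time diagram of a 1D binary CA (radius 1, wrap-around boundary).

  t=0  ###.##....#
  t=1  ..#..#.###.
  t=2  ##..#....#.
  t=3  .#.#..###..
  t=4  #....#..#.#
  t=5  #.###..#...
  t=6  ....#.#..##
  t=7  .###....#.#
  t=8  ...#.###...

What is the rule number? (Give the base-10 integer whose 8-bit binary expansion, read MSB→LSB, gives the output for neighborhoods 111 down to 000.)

67

  nb ###: next=.  (t=0,i=0, bit7=0)
  nb ##.: next=#  (t=0,i=2, bit6=1)
  nb #.#: next=.  (t=0,i=3, bit5=0)
  nb #..: next=.  (t=0,i=6, bit4=0)
  nb .##: next=.  (t=0,i=4, bit3=0)
  nb .#.: next=.  (t=1,i=2, bit2=0)
  nb ..#: next=#  (t=0,i=9, bit1=1)
  nb ...: next=#  (t=0,i=7, bit0=1)
  bits 01000011 = 67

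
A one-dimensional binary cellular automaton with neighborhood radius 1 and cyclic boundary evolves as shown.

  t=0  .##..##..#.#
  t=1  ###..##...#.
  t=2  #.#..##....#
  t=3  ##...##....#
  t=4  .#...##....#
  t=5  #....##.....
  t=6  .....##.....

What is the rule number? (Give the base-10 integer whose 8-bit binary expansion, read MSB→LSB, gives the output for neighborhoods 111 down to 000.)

  nb ###: next=.  (t=1,i=1, bit7=0)
  nb ##.: next=#  (t=0,i=2, bit6=1)
  nb #.#: next=#  (t=0,i=0, bit5=1)
  nb #..: next=.  (t=0,i=3, bit4=0)
  nb .##: next=#  (t=0,i=1, bit3=1)
  nb .#.: next=.  (t=0,i=9, bit2=0)
  nb ..#: next=.  (t=0,i=4, bit1=0)
  nb ...: next=.  (t=1,i=8, bit0=0)
  bits 01101000 = 104

104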